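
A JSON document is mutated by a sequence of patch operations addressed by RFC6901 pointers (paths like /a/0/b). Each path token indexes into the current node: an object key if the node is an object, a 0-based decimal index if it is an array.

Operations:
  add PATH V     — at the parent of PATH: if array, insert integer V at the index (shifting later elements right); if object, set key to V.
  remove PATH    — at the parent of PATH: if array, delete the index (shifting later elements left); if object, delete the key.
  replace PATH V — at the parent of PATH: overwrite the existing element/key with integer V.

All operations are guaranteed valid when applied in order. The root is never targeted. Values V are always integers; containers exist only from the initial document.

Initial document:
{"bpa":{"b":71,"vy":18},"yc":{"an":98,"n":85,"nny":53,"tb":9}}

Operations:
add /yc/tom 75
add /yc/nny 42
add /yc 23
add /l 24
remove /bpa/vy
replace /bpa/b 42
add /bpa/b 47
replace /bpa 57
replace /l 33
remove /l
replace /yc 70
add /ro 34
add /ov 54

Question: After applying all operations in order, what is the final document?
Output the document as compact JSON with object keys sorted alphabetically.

Answer: {"bpa":57,"ov":54,"ro":34,"yc":70}

Derivation:
After op 1 (add /yc/tom 75): {"bpa":{"b":71,"vy":18},"yc":{"an":98,"n":85,"nny":53,"tb":9,"tom":75}}
After op 2 (add /yc/nny 42): {"bpa":{"b":71,"vy":18},"yc":{"an":98,"n":85,"nny":42,"tb":9,"tom":75}}
After op 3 (add /yc 23): {"bpa":{"b":71,"vy":18},"yc":23}
After op 4 (add /l 24): {"bpa":{"b":71,"vy":18},"l":24,"yc":23}
After op 5 (remove /bpa/vy): {"bpa":{"b":71},"l":24,"yc":23}
After op 6 (replace /bpa/b 42): {"bpa":{"b":42},"l":24,"yc":23}
After op 7 (add /bpa/b 47): {"bpa":{"b":47},"l":24,"yc":23}
After op 8 (replace /bpa 57): {"bpa":57,"l":24,"yc":23}
After op 9 (replace /l 33): {"bpa":57,"l":33,"yc":23}
After op 10 (remove /l): {"bpa":57,"yc":23}
After op 11 (replace /yc 70): {"bpa":57,"yc":70}
After op 12 (add /ro 34): {"bpa":57,"ro":34,"yc":70}
After op 13 (add /ov 54): {"bpa":57,"ov":54,"ro":34,"yc":70}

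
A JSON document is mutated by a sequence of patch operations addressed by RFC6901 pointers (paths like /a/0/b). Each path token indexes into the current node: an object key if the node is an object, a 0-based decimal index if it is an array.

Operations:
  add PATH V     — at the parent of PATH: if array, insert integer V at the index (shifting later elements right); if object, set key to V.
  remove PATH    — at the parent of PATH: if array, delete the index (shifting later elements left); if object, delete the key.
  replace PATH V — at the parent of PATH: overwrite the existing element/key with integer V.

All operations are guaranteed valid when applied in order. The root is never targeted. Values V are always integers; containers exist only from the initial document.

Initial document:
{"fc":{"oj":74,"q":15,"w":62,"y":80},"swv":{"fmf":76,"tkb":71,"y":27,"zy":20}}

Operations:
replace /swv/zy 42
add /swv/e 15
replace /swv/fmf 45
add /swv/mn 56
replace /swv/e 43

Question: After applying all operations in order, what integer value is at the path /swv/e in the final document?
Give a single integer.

After op 1 (replace /swv/zy 42): {"fc":{"oj":74,"q":15,"w":62,"y":80},"swv":{"fmf":76,"tkb":71,"y":27,"zy":42}}
After op 2 (add /swv/e 15): {"fc":{"oj":74,"q":15,"w":62,"y":80},"swv":{"e":15,"fmf":76,"tkb":71,"y":27,"zy":42}}
After op 3 (replace /swv/fmf 45): {"fc":{"oj":74,"q":15,"w":62,"y":80},"swv":{"e":15,"fmf":45,"tkb":71,"y":27,"zy":42}}
After op 4 (add /swv/mn 56): {"fc":{"oj":74,"q":15,"w":62,"y":80},"swv":{"e":15,"fmf":45,"mn":56,"tkb":71,"y":27,"zy":42}}
After op 5 (replace /swv/e 43): {"fc":{"oj":74,"q":15,"w":62,"y":80},"swv":{"e":43,"fmf":45,"mn":56,"tkb":71,"y":27,"zy":42}}
Value at /swv/e: 43

Answer: 43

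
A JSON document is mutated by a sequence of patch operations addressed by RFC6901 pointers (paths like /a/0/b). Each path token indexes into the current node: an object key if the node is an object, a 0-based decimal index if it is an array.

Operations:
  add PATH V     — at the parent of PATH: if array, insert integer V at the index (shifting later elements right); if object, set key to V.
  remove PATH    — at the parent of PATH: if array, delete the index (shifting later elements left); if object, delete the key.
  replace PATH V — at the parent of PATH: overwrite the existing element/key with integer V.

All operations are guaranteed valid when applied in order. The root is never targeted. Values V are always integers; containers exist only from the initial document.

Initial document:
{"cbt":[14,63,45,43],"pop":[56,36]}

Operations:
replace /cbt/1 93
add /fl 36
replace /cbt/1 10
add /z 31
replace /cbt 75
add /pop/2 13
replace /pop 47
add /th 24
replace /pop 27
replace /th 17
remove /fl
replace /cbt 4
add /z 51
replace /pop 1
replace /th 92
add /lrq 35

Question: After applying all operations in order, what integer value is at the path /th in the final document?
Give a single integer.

After op 1 (replace /cbt/1 93): {"cbt":[14,93,45,43],"pop":[56,36]}
After op 2 (add /fl 36): {"cbt":[14,93,45,43],"fl":36,"pop":[56,36]}
After op 3 (replace /cbt/1 10): {"cbt":[14,10,45,43],"fl":36,"pop":[56,36]}
After op 4 (add /z 31): {"cbt":[14,10,45,43],"fl":36,"pop":[56,36],"z":31}
After op 5 (replace /cbt 75): {"cbt":75,"fl":36,"pop":[56,36],"z":31}
After op 6 (add /pop/2 13): {"cbt":75,"fl":36,"pop":[56,36,13],"z":31}
After op 7 (replace /pop 47): {"cbt":75,"fl":36,"pop":47,"z":31}
After op 8 (add /th 24): {"cbt":75,"fl":36,"pop":47,"th":24,"z":31}
After op 9 (replace /pop 27): {"cbt":75,"fl":36,"pop":27,"th":24,"z":31}
After op 10 (replace /th 17): {"cbt":75,"fl":36,"pop":27,"th":17,"z":31}
After op 11 (remove /fl): {"cbt":75,"pop":27,"th":17,"z":31}
After op 12 (replace /cbt 4): {"cbt":4,"pop":27,"th":17,"z":31}
After op 13 (add /z 51): {"cbt":4,"pop":27,"th":17,"z":51}
After op 14 (replace /pop 1): {"cbt":4,"pop":1,"th":17,"z":51}
After op 15 (replace /th 92): {"cbt":4,"pop":1,"th":92,"z":51}
After op 16 (add /lrq 35): {"cbt":4,"lrq":35,"pop":1,"th":92,"z":51}
Value at /th: 92

Answer: 92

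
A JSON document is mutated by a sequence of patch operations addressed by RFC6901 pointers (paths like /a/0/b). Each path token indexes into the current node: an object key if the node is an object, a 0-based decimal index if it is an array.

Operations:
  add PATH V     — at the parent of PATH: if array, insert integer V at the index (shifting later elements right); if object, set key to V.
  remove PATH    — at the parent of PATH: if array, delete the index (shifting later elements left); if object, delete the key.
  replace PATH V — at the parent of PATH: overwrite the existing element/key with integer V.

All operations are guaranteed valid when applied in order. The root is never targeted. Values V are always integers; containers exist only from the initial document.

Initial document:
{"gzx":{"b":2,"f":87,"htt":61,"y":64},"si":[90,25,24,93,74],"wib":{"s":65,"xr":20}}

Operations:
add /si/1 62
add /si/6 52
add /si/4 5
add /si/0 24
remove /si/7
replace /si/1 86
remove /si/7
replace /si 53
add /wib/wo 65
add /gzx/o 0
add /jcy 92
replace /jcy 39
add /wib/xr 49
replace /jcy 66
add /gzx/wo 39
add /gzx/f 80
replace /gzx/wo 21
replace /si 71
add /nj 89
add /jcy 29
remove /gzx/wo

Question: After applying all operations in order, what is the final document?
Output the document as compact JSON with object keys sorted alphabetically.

After op 1 (add /si/1 62): {"gzx":{"b":2,"f":87,"htt":61,"y":64},"si":[90,62,25,24,93,74],"wib":{"s":65,"xr":20}}
After op 2 (add /si/6 52): {"gzx":{"b":2,"f":87,"htt":61,"y":64},"si":[90,62,25,24,93,74,52],"wib":{"s":65,"xr":20}}
After op 3 (add /si/4 5): {"gzx":{"b":2,"f":87,"htt":61,"y":64},"si":[90,62,25,24,5,93,74,52],"wib":{"s":65,"xr":20}}
After op 4 (add /si/0 24): {"gzx":{"b":2,"f":87,"htt":61,"y":64},"si":[24,90,62,25,24,5,93,74,52],"wib":{"s":65,"xr":20}}
After op 5 (remove /si/7): {"gzx":{"b":2,"f":87,"htt":61,"y":64},"si":[24,90,62,25,24,5,93,52],"wib":{"s":65,"xr":20}}
After op 6 (replace /si/1 86): {"gzx":{"b":2,"f":87,"htt":61,"y":64},"si":[24,86,62,25,24,5,93,52],"wib":{"s":65,"xr":20}}
After op 7 (remove /si/7): {"gzx":{"b":2,"f":87,"htt":61,"y":64},"si":[24,86,62,25,24,5,93],"wib":{"s":65,"xr":20}}
After op 8 (replace /si 53): {"gzx":{"b":2,"f":87,"htt":61,"y":64},"si":53,"wib":{"s":65,"xr":20}}
After op 9 (add /wib/wo 65): {"gzx":{"b":2,"f":87,"htt":61,"y":64},"si":53,"wib":{"s":65,"wo":65,"xr":20}}
After op 10 (add /gzx/o 0): {"gzx":{"b":2,"f":87,"htt":61,"o":0,"y":64},"si":53,"wib":{"s":65,"wo":65,"xr":20}}
After op 11 (add /jcy 92): {"gzx":{"b":2,"f":87,"htt":61,"o":0,"y":64},"jcy":92,"si":53,"wib":{"s":65,"wo":65,"xr":20}}
After op 12 (replace /jcy 39): {"gzx":{"b":2,"f":87,"htt":61,"o":0,"y":64},"jcy":39,"si":53,"wib":{"s":65,"wo":65,"xr":20}}
After op 13 (add /wib/xr 49): {"gzx":{"b":2,"f":87,"htt":61,"o":0,"y":64},"jcy":39,"si":53,"wib":{"s":65,"wo":65,"xr":49}}
After op 14 (replace /jcy 66): {"gzx":{"b":2,"f":87,"htt":61,"o":0,"y":64},"jcy":66,"si":53,"wib":{"s":65,"wo":65,"xr":49}}
After op 15 (add /gzx/wo 39): {"gzx":{"b":2,"f":87,"htt":61,"o":0,"wo":39,"y":64},"jcy":66,"si":53,"wib":{"s":65,"wo":65,"xr":49}}
After op 16 (add /gzx/f 80): {"gzx":{"b":2,"f":80,"htt":61,"o":0,"wo":39,"y":64},"jcy":66,"si":53,"wib":{"s":65,"wo":65,"xr":49}}
After op 17 (replace /gzx/wo 21): {"gzx":{"b":2,"f":80,"htt":61,"o":0,"wo":21,"y":64},"jcy":66,"si":53,"wib":{"s":65,"wo":65,"xr":49}}
After op 18 (replace /si 71): {"gzx":{"b":2,"f":80,"htt":61,"o":0,"wo":21,"y":64},"jcy":66,"si":71,"wib":{"s":65,"wo":65,"xr":49}}
After op 19 (add /nj 89): {"gzx":{"b":2,"f":80,"htt":61,"o":0,"wo":21,"y":64},"jcy":66,"nj":89,"si":71,"wib":{"s":65,"wo":65,"xr":49}}
After op 20 (add /jcy 29): {"gzx":{"b":2,"f":80,"htt":61,"o":0,"wo":21,"y":64},"jcy":29,"nj":89,"si":71,"wib":{"s":65,"wo":65,"xr":49}}
After op 21 (remove /gzx/wo): {"gzx":{"b":2,"f":80,"htt":61,"o":0,"y":64},"jcy":29,"nj":89,"si":71,"wib":{"s":65,"wo":65,"xr":49}}

Answer: {"gzx":{"b":2,"f":80,"htt":61,"o":0,"y":64},"jcy":29,"nj":89,"si":71,"wib":{"s":65,"wo":65,"xr":49}}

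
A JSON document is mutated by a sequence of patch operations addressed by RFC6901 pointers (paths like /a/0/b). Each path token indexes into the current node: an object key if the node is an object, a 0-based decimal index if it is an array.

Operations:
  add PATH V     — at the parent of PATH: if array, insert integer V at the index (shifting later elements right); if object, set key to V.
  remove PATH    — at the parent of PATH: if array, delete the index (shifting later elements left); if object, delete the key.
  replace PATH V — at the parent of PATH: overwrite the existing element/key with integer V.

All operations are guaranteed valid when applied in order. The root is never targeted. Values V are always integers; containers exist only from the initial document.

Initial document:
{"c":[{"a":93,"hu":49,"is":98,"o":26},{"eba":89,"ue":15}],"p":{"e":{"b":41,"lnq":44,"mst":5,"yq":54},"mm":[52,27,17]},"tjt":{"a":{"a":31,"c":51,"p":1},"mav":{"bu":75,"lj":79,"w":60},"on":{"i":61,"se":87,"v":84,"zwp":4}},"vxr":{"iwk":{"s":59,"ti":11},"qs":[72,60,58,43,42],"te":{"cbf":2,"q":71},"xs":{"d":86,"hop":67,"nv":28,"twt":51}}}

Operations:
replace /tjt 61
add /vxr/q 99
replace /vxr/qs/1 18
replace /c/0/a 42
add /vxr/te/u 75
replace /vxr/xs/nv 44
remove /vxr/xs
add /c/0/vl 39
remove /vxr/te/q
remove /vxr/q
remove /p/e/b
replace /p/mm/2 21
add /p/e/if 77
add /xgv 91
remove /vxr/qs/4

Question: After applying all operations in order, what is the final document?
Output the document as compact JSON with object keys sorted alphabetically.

Answer: {"c":[{"a":42,"hu":49,"is":98,"o":26,"vl":39},{"eba":89,"ue":15}],"p":{"e":{"if":77,"lnq":44,"mst":5,"yq":54},"mm":[52,27,21]},"tjt":61,"vxr":{"iwk":{"s":59,"ti":11},"qs":[72,18,58,43],"te":{"cbf":2,"u":75}},"xgv":91}

Derivation:
After op 1 (replace /tjt 61): {"c":[{"a":93,"hu":49,"is":98,"o":26},{"eba":89,"ue":15}],"p":{"e":{"b":41,"lnq":44,"mst":5,"yq":54},"mm":[52,27,17]},"tjt":61,"vxr":{"iwk":{"s":59,"ti":11},"qs":[72,60,58,43,42],"te":{"cbf":2,"q":71},"xs":{"d":86,"hop":67,"nv":28,"twt":51}}}
After op 2 (add /vxr/q 99): {"c":[{"a":93,"hu":49,"is":98,"o":26},{"eba":89,"ue":15}],"p":{"e":{"b":41,"lnq":44,"mst":5,"yq":54},"mm":[52,27,17]},"tjt":61,"vxr":{"iwk":{"s":59,"ti":11},"q":99,"qs":[72,60,58,43,42],"te":{"cbf":2,"q":71},"xs":{"d":86,"hop":67,"nv":28,"twt":51}}}
After op 3 (replace /vxr/qs/1 18): {"c":[{"a":93,"hu":49,"is":98,"o":26},{"eba":89,"ue":15}],"p":{"e":{"b":41,"lnq":44,"mst":5,"yq":54},"mm":[52,27,17]},"tjt":61,"vxr":{"iwk":{"s":59,"ti":11},"q":99,"qs":[72,18,58,43,42],"te":{"cbf":2,"q":71},"xs":{"d":86,"hop":67,"nv":28,"twt":51}}}
After op 4 (replace /c/0/a 42): {"c":[{"a":42,"hu":49,"is":98,"o":26},{"eba":89,"ue":15}],"p":{"e":{"b":41,"lnq":44,"mst":5,"yq":54},"mm":[52,27,17]},"tjt":61,"vxr":{"iwk":{"s":59,"ti":11},"q":99,"qs":[72,18,58,43,42],"te":{"cbf":2,"q":71},"xs":{"d":86,"hop":67,"nv":28,"twt":51}}}
After op 5 (add /vxr/te/u 75): {"c":[{"a":42,"hu":49,"is":98,"o":26},{"eba":89,"ue":15}],"p":{"e":{"b":41,"lnq":44,"mst":5,"yq":54},"mm":[52,27,17]},"tjt":61,"vxr":{"iwk":{"s":59,"ti":11},"q":99,"qs":[72,18,58,43,42],"te":{"cbf":2,"q":71,"u":75},"xs":{"d":86,"hop":67,"nv":28,"twt":51}}}
After op 6 (replace /vxr/xs/nv 44): {"c":[{"a":42,"hu":49,"is":98,"o":26},{"eba":89,"ue":15}],"p":{"e":{"b":41,"lnq":44,"mst":5,"yq":54},"mm":[52,27,17]},"tjt":61,"vxr":{"iwk":{"s":59,"ti":11},"q":99,"qs":[72,18,58,43,42],"te":{"cbf":2,"q":71,"u":75},"xs":{"d":86,"hop":67,"nv":44,"twt":51}}}
After op 7 (remove /vxr/xs): {"c":[{"a":42,"hu":49,"is":98,"o":26},{"eba":89,"ue":15}],"p":{"e":{"b":41,"lnq":44,"mst":5,"yq":54},"mm":[52,27,17]},"tjt":61,"vxr":{"iwk":{"s":59,"ti":11},"q":99,"qs":[72,18,58,43,42],"te":{"cbf":2,"q":71,"u":75}}}
After op 8 (add /c/0/vl 39): {"c":[{"a":42,"hu":49,"is":98,"o":26,"vl":39},{"eba":89,"ue":15}],"p":{"e":{"b":41,"lnq":44,"mst":5,"yq":54},"mm":[52,27,17]},"tjt":61,"vxr":{"iwk":{"s":59,"ti":11},"q":99,"qs":[72,18,58,43,42],"te":{"cbf":2,"q":71,"u":75}}}
After op 9 (remove /vxr/te/q): {"c":[{"a":42,"hu":49,"is":98,"o":26,"vl":39},{"eba":89,"ue":15}],"p":{"e":{"b":41,"lnq":44,"mst":5,"yq":54},"mm":[52,27,17]},"tjt":61,"vxr":{"iwk":{"s":59,"ti":11},"q":99,"qs":[72,18,58,43,42],"te":{"cbf":2,"u":75}}}
After op 10 (remove /vxr/q): {"c":[{"a":42,"hu":49,"is":98,"o":26,"vl":39},{"eba":89,"ue":15}],"p":{"e":{"b":41,"lnq":44,"mst":5,"yq":54},"mm":[52,27,17]},"tjt":61,"vxr":{"iwk":{"s":59,"ti":11},"qs":[72,18,58,43,42],"te":{"cbf":2,"u":75}}}
After op 11 (remove /p/e/b): {"c":[{"a":42,"hu":49,"is":98,"o":26,"vl":39},{"eba":89,"ue":15}],"p":{"e":{"lnq":44,"mst":5,"yq":54},"mm":[52,27,17]},"tjt":61,"vxr":{"iwk":{"s":59,"ti":11},"qs":[72,18,58,43,42],"te":{"cbf":2,"u":75}}}
After op 12 (replace /p/mm/2 21): {"c":[{"a":42,"hu":49,"is":98,"o":26,"vl":39},{"eba":89,"ue":15}],"p":{"e":{"lnq":44,"mst":5,"yq":54},"mm":[52,27,21]},"tjt":61,"vxr":{"iwk":{"s":59,"ti":11},"qs":[72,18,58,43,42],"te":{"cbf":2,"u":75}}}
After op 13 (add /p/e/if 77): {"c":[{"a":42,"hu":49,"is":98,"o":26,"vl":39},{"eba":89,"ue":15}],"p":{"e":{"if":77,"lnq":44,"mst":5,"yq":54},"mm":[52,27,21]},"tjt":61,"vxr":{"iwk":{"s":59,"ti":11},"qs":[72,18,58,43,42],"te":{"cbf":2,"u":75}}}
After op 14 (add /xgv 91): {"c":[{"a":42,"hu":49,"is":98,"o":26,"vl":39},{"eba":89,"ue":15}],"p":{"e":{"if":77,"lnq":44,"mst":5,"yq":54},"mm":[52,27,21]},"tjt":61,"vxr":{"iwk":{"s":59,"ti":11},"qs":[72,18,58,43,42],"te":{"cbf":2,"u":75}},"xgv":91}
After op 15 (remove /vxr/qs/4): {"c":[{"a":42,"hu":49,"is":98,"o":26,"vl":39},{"eba":89,"ue":15}],"p":{"e":{"if":77,"lnq":44,"mst":5,"yq":54},"mm":[52,27,21]},"tjt":61,"vxr":{"iwk":{"s":59,"ti":11},"qs":[72,18,58,43],"te":{"cbf":2,"u":75}},"xgv":91}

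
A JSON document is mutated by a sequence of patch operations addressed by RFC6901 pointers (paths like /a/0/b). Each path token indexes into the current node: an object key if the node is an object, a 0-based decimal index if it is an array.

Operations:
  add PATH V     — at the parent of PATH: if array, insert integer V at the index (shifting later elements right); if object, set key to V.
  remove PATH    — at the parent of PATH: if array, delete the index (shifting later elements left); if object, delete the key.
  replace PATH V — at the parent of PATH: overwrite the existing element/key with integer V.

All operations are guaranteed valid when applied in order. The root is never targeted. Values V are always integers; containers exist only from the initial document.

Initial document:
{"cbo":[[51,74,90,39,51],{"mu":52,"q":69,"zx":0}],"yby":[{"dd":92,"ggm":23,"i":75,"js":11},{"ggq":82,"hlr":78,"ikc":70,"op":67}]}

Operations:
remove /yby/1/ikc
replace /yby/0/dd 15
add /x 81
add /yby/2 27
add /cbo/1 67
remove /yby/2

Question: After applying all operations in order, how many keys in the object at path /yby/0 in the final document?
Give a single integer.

Answer: 4

Derivation:
After op 1 (remove /yby/1/ikc): {"cbo":[[51,74,90,39,51],{"mu":52,"q":69,"zx":0}],"yby":[{"dd":92,"ggm":23,"i":75,"js":11},{"ggq":82,"hlr":78,"op":67}]}
After op 2 (replace /yby/0/dd 15): {"cbo":[[51,74,90,39,51],{"mu":52,"q":69,"zx":0}],"yby":[{"dd":15,"ggm":23,"i":75,"js":11},{"ggq":82,"hlr":78,"op":67}]}
After op 3 (add /x 81): {"cbo":[[51,74,90,39,51],{"mu":52,"q":69,"zx":0}],"x":81,"yby":[{"dd":15,"ggm":23,"i":75,"js":11},{"ggq":82,"hlr":78,"op":67}]}
After op 4 (add /yby/2 27): {"cbo":[[51,74,90,39,51],{"mu":52,"q":69,"zx":0}],"x":81,"yby":[{"dd":15,"ggm":23,"i":75,"js":11},{"ggq":82,"hlr":78,"op":67},27]}
After op 5 (add /cbo/1 67): {"cbo":[[51,74,90,39,51],67,{"mu":52,"q":69,"zx":0}],"x":81,"yby":[{"dd":15,"ggm":23,"i":75,"js":11},{"ggq":82,"hlr":78,"op":67},27]}
After op 6 (remove /yby/2): {"cbo":[[51,74,90,39,51],67,{"mu":52,"q":69,"zx":0}],"x":81,"yby":[{"dd":15,"ggm":23,"i":75,"js":11},{"ggq":82,"hlr":78,"op":67}]}
Size at path /yby/0: 4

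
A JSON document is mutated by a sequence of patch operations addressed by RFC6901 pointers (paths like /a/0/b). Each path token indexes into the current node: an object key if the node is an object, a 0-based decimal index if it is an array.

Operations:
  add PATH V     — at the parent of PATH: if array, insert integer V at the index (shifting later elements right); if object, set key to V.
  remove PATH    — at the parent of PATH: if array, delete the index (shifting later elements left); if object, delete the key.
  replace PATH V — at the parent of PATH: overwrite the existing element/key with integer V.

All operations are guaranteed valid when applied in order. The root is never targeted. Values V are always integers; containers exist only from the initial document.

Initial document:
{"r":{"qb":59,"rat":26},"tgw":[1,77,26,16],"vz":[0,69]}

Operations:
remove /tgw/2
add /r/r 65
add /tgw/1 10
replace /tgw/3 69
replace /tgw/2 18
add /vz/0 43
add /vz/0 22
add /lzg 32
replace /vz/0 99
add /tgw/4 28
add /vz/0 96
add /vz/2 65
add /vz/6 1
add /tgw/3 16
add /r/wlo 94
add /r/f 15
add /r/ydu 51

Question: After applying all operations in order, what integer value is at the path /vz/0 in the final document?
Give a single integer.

Answer: 96

Derivation:
After op 1 (remove /tgw/2): {"r":{"qb":59,"rat":26},"tgw":[1,77,16],"vz":[0,69]}
After op 2 (add /r/r 65): {"r":{"qb":59,"r":65,"rat":26},"tgw":[1,77,16],"vz":[0,69]}
After op 3 (add /tgw/1 10): {"r":{"qb":59,"r":65,"rat":26},"tgw":[1,10,77,16],"vz":[0,69]}
After op 4 (replace /tgw/3 69): {"r":{"qb":59,"r":65,"rat":26},"tgw":[1,10,77,69],"vz":[0,69]}
After op 5 (replace /tgw/2 18): {"r":{"qb":59,"r":65,"rat":26},"tgw":[1,10,18,69],"vz":[0,69]}
After op 6 (add /vz/0 43): {"r":{"qb":59,"r":65,"rat":26},"tgw":[1,10,18,69],"vz":[43,0,69]}
After op 7 (add /vz/0 22): {"r":{"qb":59,"r":65,"rat":26},"tgw":[1,10,18,69],"vz":[22,43,0,69]}
After op 8 (add /lzg 32): {"lzg":32,"r":{"qb":59,"r":65,"rat":26},"tgw":[1,10,18,69],"vz":[22,43,0,69]}
After op 9 (replace /vz/0 99): {"lzg":32,"r":{"qb":59,"r":65,"rat":26},"tgw":[1,10,18,69],"vz":[99,43,0,69]}
After op 10 (add /tgw/4 28): {"lzg":32,"r":{"qb":59,"r":65,"rat":26},"tgw":[1,10,18,69,28],"vz":[99,43,0,69]}
After op 11 (add /vz/0 96): {"lzg":32,"r":{"qb":59,"r":65,"rat":26},"tgw":[1,10,18,69,28],"vz":[96,99,43,0,69]}
After op 12 (add /vz/2 65): {"lzg":32,"r":{"qb":59,"r":65,"rat":26},"tgw":[1,10,18,69,28],"vz":[96,99,65,43,0,69]}
After op 13 (add /vz/6 1): {"lzg":32,"r":{"qb":59,"r":65,"rat":26},"tgw":[1,10,18,69,28],"vz":[96,99,65,43,0,69,1]}
After op 14 (add /tgw/3 16): {"lzg":32,"r":{"qb":59,"r":65,"rat":26},"tgw":[1,10,18,16,69,28],"vz":[96,99,65,43,0,69,1]}
After op 15 (add /r/wlo 94): {"lzg":32,"r":{"qb":59,"r":65,"rat":26,"wlo":94},"tgw":[1,10,18,16,69,28],"vz":[96,99,65,43,0,69,1]}
After op 16 (add /r/f 15): {"lzg":32,"r":{"f":15,"qb":59,"r":65,"rat":26,"wlo":94},"tgw":[1,10,18,16,69,28],"vz":[96,99,65,43,0,69,1]}
After op 17 (add /r/ydu 51): {"lzg":32,"r":{"f":15,"qb":59,"r":65,"rat":26,"wlo":94,"ydu":51},"tgw":[1,10,18,16,69,28],"vz":[96,99,65,43,0,69,1]}
Value at /vz/0: 96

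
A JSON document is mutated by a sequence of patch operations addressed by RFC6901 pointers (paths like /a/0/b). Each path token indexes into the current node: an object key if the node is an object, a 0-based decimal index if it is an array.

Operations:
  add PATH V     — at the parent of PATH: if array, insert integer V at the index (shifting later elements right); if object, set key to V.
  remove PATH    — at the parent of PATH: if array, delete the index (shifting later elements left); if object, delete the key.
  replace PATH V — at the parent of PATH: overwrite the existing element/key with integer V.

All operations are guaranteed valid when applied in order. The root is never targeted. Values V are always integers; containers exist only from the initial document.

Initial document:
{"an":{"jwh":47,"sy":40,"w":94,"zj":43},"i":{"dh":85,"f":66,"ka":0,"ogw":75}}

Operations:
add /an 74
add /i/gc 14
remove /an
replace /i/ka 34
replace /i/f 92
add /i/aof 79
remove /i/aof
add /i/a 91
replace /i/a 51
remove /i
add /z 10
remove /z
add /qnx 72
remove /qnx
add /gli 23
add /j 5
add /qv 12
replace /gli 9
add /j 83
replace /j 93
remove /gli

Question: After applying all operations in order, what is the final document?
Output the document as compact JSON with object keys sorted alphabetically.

Answer: {"j":93,"qv":12}

Derivation:
After op 1 (add /an 74): {"an":74,"i":{"dh":85,"f":66,"ka":0,"ogw":75}}
After op 2 (add /i/gc 14): {"an":74,"i":{"dh":85,"f":66,"gc":14,"ka":0,"ogw":75}}
After op 3 (remove /an): {"i":{"dh":85,"f":66,"gc":14,"ka":0,"ogw":75}}
After op 4 (replace /i/ka 34): {"i":{"dh":85,"f":66,"gc":14,"ka":34,"ogw":75}}
After op 5 (replace /i/f 92): {"i":{"dh":85,"f":92,"gc":14,"ka":34,"ogw":75}}
After op 6 (add /i/aof 79): {"i":{"aof":79,"dh":85,"f":92,"gc":14,"ka":34,"ogw":75}}
After op 7 (remove /i/aof): {"i":{"dh":85,"f":92,"gc":14,"ka":34,"ogw":75}}
After op 8 (add /i/a 91): {"i":{"a":91,"dh":85,"f":92,"gc":14,"ka":34,"ogw":75}}
After op 9 (replace /i/a 51): {"i":{"a":51,"dh":85,"f":92,"gc":14,"ka":34,"ogw":75}}
After op 10 (remove /i): {}
After op 11 (add /z 10): {"z":10}
After op 12 (remove /z): {}
After op 13 (add /qnx 72): {"qnx":72}
After op 14 (remove /qnx): {}
After op 15 (add /gli 23): {"gli":23}
After op 16 (add /j 5): {"gli":23,"j":5}
After op 17 (add /qv 12): {"gli":23,"j":5,"qv":12}
After op 18 (replace /gli 9): {"gli":9,"j":5,"qv":12}
After op 19 (add /j 83): {"gli":9,"j":83,"qv":12}
After op 20 (replace /j 93): {"gli":9,"j":93,"qv":12}
After op 21 (remove /gli): {"j":93,"qv":12}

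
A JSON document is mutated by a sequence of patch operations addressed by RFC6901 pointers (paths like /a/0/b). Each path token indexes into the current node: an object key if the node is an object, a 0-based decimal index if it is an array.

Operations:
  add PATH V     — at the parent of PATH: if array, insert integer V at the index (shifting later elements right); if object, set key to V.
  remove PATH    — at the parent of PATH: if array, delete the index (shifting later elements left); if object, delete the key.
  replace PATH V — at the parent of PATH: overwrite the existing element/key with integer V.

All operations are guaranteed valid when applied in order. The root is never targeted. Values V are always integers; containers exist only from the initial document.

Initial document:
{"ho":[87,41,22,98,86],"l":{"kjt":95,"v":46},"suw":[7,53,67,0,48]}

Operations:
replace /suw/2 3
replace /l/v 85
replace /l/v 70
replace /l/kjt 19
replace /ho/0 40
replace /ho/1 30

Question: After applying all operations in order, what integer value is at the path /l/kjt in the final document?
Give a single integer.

After op 1 (replace /suw/2 3): {"ho":[87,41,22,98,86],"l":{"kjt":95,"v":46},"suw":[7,53,3,0,48]}
After op 2 (replace /l/v 85): {"ho":[87,41,22,98,86],"l":{"kjt":95,"v":85},"suw":[7,53,3,0,48]}
After op 3 (replace /l/v 70): {"ho":[87,41,22,98,86],"l":{"kjt":95,"v":70},"suw":[7,53,3,0,48]}
After op 4 (replace /l/kjt 19): {"ho":[87,41,22,98,86],"l":{"kjt":19,"v":70},"suw":[7,53,3,0,48]}
After op 5 (replace /ho/0 40): {"ho":[40,41,22,98,86],"l":{"kjt":19,"v":70},"suw":[7,53,3,0,48]}
After op 6 (replace /ho/1 30): {"ho":[40,30,22,98,86],"l":{"kjt":19,"v":70},"suw":[7,53,3,0,48]}
Value at /l/kjt: 19

Answer: 19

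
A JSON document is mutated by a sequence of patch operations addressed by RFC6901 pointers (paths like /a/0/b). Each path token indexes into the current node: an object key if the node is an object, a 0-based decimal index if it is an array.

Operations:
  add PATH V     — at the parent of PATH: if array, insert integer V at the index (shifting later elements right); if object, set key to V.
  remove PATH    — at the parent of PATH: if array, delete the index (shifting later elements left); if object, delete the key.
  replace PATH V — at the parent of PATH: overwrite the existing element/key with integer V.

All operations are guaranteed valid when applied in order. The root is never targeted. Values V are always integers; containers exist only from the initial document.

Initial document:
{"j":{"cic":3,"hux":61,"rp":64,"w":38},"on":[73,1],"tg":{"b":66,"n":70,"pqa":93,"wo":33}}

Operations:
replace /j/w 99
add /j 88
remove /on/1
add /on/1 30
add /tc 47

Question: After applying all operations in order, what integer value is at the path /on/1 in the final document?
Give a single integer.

Answer: 30

Derivation:
After op 1 (replace /j/w 99): {"j":{"cic":3,"hux":61,"rp":64,"w":99},"on":[73,1],"tg":{"b":66,"n":70,"pqa":93,"wo":33}}
After op 2 (add /j 88): {"j":88,"on":[73,1],"tg":{"b":66,"n":70,"pqa":93,"wo":33}}
After op 3 (remove /on/1): {"j":88,"on":[73],"tg":{"b":66,"n":70,"pqa":93,"wo":33}}
After op 4 (add /on/1 30): {"j":88,"on":[73,30],"tg":{"b":66,"n":70,"pqa":93,"wo":33}}
After op 5 (add /tc 47): {"j":88,"on":[73,30],"tc":47,"tg":{"b":66,"n":70,"pqa":93,"wo":33}}
Value at /on/1: 30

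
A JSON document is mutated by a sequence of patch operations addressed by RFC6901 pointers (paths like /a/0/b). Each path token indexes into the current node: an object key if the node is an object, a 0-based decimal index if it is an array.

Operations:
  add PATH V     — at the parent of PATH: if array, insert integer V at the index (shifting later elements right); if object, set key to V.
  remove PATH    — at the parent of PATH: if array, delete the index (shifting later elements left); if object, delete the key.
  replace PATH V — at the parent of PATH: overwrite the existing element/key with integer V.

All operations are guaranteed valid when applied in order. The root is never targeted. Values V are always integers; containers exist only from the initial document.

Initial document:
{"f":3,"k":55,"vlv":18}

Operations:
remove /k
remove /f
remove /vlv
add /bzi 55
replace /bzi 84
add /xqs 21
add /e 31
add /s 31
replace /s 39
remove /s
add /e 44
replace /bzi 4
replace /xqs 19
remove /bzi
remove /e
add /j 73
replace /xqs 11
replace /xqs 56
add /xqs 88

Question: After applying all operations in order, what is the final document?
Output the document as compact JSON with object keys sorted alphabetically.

Answer: {"j":73,"xqs":88}

Derivation:
After op 1 (remove /k): {"f":3,"vlv":18}
After op 2 (remove /f): {"vlv":18}
After op 3 (remove /vlv): {}
After op 4 (add /bzi 55): {"bzi":55}
After op 5 (replace /bzi 84): {"bzi":84}
After op 6 (add /xqs 21): {"bzi":84,"xqs":21}
After op 7 (add /e 31): {"bzi":84,"e":31,"xqs":21}
After op 8 (add /s 31): {"bzi":84,"e":31,"s":31,"xqs":21}
After op 9 (replace /s 39): {"bzi":84,"e":31,"s":39,"xqs":21}
After op 10 (remove /s): {"bzi":84,"e":31,"xqs":21}
After op 11 (add /e 44): {"bzi":84,"e":44,"xqs":21}
After op 12 (replace /bzi 4): {"bzi":4,"e":44,"xqs":21}
After op 13 (replace /xqs 19): {"bzi":4,"e":44,"xqs":19}
After op 14 (remove /bzi): {"e":44,"xqs":19}
After op 15 (remove /e): {"xqs":19}
After op 16 (add /j 73): {"j":73,"xqs":19}
After op 17 (replace /xqs 11): {"j":73,"xqs":11}
After op 18 (replace /xqs 56): {"j":73,"xqs":56}
After op 19 (add /xqs 88): {"j":73,"xqs":88}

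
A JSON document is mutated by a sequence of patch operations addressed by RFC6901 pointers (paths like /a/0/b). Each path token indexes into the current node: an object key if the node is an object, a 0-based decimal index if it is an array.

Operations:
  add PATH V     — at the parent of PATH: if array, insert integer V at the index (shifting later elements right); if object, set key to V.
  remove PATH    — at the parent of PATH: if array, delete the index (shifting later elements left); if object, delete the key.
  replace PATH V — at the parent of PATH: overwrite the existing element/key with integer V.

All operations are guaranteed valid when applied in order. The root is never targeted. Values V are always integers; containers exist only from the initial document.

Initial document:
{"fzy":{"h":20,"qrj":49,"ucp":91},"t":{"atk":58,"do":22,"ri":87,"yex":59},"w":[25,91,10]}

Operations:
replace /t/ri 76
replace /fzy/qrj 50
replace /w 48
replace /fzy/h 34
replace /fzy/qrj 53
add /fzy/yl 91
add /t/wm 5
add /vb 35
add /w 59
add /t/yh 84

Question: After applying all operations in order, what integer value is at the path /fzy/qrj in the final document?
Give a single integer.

After op 1 (replace /t/ri 76): {"fzy":{"h":20,"qrj":49,"ucp":91},"t":{"atk":58,"do":22,"ri":76,"yex":59},"w":[25,91,10]}
After op 2 (replace /fzy/qrj 50): {"fzy":{"h":20,"qrj":50,"ucp":91},"t":{"atk":58,"do":22,"ri":76,"yex":59},"w":[25,91,10]}
After op 3 (replace /w 48): {"fzy":{"h":20,"qrj":50,"ucp":91},"t":{"atk":58,"do":22,"ri":76,"yex":59},"w":48}
After op 4 (replace /fzy/h 34): {"fzy":{"h":34,"qrj":50,"ucp":91},"t":{"atk":58,"do":22,"ri":76,"yex":59},"w":48}
After op 5 (replace /fzy/qrj 53): {"fzy":{"h":34,"qrj":53,"ucp":91},"t":{"atk":58,"do":22,"ri":76,"yex":59},"w":48}
After op 6 (add /fzy/yl 91): {"fzy":{"h":34,"qrj":53,"ucp":91,"yl":91},"t":{"atk":58,"do":22,"ri":76,"yex":59},"w":48}
After op 7 (add /t/wm 5): {"fzy":{"h":34,"qrj":53,"ucp":91,"yl":91},"t":{"atk":58,"do":22,"ri":76,"wm":5,"yex":59},"w":48}
After op 8 (add /vb 35): {"fzy":{"h":34,"qrj":53,"ucp":91,"yl":91},"t":{"atk":58,"do":22,"ri":76,"wm":5,"yex":59},"vb":35,"w":48}
After op 9 (add /w 59): {"fzy":{"h":34,"qrj":53,"ucp":91,"yl":91},"t":{"atk":58,"do":22,"ri":76,"wm":5,"yex":59},"vb":35,"w":59}
After op 10 (add /t/yh 84): {"fzy":{"h":34,"qrj":53,"ucp":91,"yl":91},"t":{"atk":58,"do":22,"ri":76,"wm":5,"yex":59,"yh":84},"vb":35,"w":59}
Value at /fzy/qrj: 53

Answer: 53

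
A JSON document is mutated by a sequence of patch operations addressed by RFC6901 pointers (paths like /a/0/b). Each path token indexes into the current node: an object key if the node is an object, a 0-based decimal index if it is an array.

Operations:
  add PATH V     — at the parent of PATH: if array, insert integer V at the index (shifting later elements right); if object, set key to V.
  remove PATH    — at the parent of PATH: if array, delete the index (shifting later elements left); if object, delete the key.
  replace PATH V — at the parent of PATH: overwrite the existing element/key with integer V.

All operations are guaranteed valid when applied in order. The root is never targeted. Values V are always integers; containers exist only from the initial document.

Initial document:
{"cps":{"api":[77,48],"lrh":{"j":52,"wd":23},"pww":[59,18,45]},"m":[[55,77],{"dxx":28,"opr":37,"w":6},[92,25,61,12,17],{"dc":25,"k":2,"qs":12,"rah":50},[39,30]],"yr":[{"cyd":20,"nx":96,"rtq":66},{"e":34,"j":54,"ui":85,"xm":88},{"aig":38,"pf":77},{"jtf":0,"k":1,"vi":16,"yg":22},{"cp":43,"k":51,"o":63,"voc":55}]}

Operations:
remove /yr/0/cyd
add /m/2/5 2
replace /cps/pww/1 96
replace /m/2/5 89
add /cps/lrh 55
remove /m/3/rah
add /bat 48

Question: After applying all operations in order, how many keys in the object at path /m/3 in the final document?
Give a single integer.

After op 1 (remove /yr/0/cyd): {"cps":{"api":[77,48],"lrh":{"j":52,"wd":23},"pww":[59,18,45]},"m":[[55,77],{"dxx":28,"opr":37,"w":6},[92,25,61,12,17],{"dc":25,"k":2,"qs":12,"rah":50},[39,30]],"yr":[{"nx":96,"rtq":66},{"e":34,"j":54,"ui":85,"xm":88},{"aig":38,"pf":77},{"jtf":0,"k":1,"vi":16,"yg":22},{"cp":43,"k":51,"o":63,"voc":55}]}
After op 2 (add /m/2/5 2): {"cps":{"api":[77,48],"lrh":{"j":52,"wd":23},"pww":[59,18,45]},"m":[[55,77],{"dxx":28,"opr":37,"w":6},[92,25,61,12,17,2],{"dc":25,"k":2,"qs":12,"rah":50},[39,30]],"yr":[{"nx":96,"rtq":66},{"e":34,"j":54,"ui":85,"xm":88},{"aig":38,"pf":77},{"jtf":0,"k":1,"vi":16,"yg":22},{"cp":43,"k":51,"o":63,"voc":55}]}
After op 3 (replace /cps/pww/1 96): {"cps":{"api":[77,48],"lrh":{"j":52,"wd":23},"pww":[59,96,45]},"m":[[55,77],{"dxx":28,"opr":37,"w":6},[92,25,61,12,17,2],{"dc":25,"k":2,"qs":12,"rah":50},[39,30]],"yr":[{"nx":96,"rtq":66},{"e":34,"j":54,"ui":85,"xm":88},{"aig":38,"pf":77},{"jtf":0,"k":1,"vi":16,"yg":22},{"cp":43,"k":51,"o":63,"voc":55}]}
After op 4 (replace /m/2/5 89): {"cps":{"api":[77,48],"lrh":{"j":52,"wd":23},"pww":[59,96,45]},"m":[[55,77],{"dxx":28,"opr":37,"w":6},[92,25,61,12,17,89],{"dc":25,"k":2,"qs":12,"rah":50},[39,30]],"yr":[{"nx":96,"rtq":66},{"e":34,"j":54,"ui":85,"xm":88},{"aig":38,"pf":77},{"jtf":0,"k":1,"vi":16,"yg":22},{"cp":43,"k":51,"o":63,"voc":55}]}
After op 5 (add /cps/lrh 55): {"cps":{"api":[77,48],"lrh":55,"pww":[59,96,45]},"m":[[55,77],{"dxx":28,"opr":37,"w":6},[92,25,61,12,17,89],{"dc":25,"k":2,"qs":12,"rah":50},[39,30]],"yr":[{"nx":96,"rtq":66},{"e":34,"j":54,"ui":85,"xm":88},{"aig":38,"pf":77},{"jtf":0,"k":1,"vi":16,"yg":22},{"cp":43,"k":51,"o":63,"voc":55}]}
After op 6 (remove /m/3/rah): {"cps":{"api":[77,48],"lrh":55,"pww":[59,96,45]},"m":[[55,77],{"dxx":28,"opr":37,"w":6},[92,25,61,12,17,89],{"dc":25,"k":2,"qs":12},[39,30]],"yr":[{"nx":96,"rtq":66},{"e":34,"j":54,"ui":85,"xm":88},{"aig":38,"pf":77},{"jtf":0,"k":1,"vi":16,"yg":22},{"cp":43,"k":51,"o":63,"voc":55}]}
After op 7 (add /bat 48): {"bat":48,"cps":{"api":[77,48],"lrh":55,"pww":[59,96,45]},"m":[[55,77],{"dxx":28,"opr":37,"w":6},[92,25,61,12,17,89],{"dc":25,"k":2,"qs":12},[39,30]],"yr":[{"nx":96,"rtq":66},{"e":34,"j":54,"ui":85,"xm":88},{"aig":38,"pf":77},{"jtf":0,"k":1,"vi":16,"yg":22},{"cp":43,"k":51,"o":63,"voc":55}]}
Size at path /m/3: 3

Answer: 3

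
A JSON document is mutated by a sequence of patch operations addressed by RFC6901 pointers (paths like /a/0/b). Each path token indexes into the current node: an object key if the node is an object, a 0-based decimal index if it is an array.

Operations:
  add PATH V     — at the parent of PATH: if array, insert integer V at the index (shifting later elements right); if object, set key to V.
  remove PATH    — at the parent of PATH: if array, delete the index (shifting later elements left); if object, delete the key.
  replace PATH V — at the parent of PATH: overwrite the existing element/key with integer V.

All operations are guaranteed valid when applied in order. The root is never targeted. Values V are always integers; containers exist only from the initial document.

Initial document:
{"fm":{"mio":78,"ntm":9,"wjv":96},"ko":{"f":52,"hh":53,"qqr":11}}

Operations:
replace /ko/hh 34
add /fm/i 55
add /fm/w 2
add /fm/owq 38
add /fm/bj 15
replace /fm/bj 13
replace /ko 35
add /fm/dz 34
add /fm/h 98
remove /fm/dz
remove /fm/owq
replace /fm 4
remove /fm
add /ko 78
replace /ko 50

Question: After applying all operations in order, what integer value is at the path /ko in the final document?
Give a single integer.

After op 1 (replace /ko/hh 34): {"fm":{"mio":78,"ntm":9,"wjv":96},"ko":{"f":52,"hh":34,"qqr":11}}
After op 2 (add /fm/i 55): {"fm":{"i":55,"mio":78,"ntm":9,"wjv":96},"ko":{"f":52,"hh":34,"qqr":11}}
After op 3 (add /fm/w 2): {"fm":{"i":55,"mio":78,"ntm":9,"w":2,"wjv":96},"ko":{"f":52,"hh":34,"qqr":11}}
After op 4 (add /fm/owq 38): {"fm":{"i":55,"mio":78,"ntm":9,"owq":38,"w":2,"wjv":96},"ko":{"f":52,"hh":34,"qqr":11}}
After op 5 (add /fm/bj 15): {"fm":{"bj":15,"i":55,"mio":78,"ntm":9,"owq":38,"w":2,"wjv":96},"ko":{"f":52,"hh":34,"qqr":11}}
After op 6 (replace /fm/bj 13): {"fm":{"bj":13,"i":55,"mio":78,"ntm":9,"owq":38,"w":2,"wjv":96},"ko":{"f":52,"hh":34,"qqr":11}}
After op 7 (replace /ko 35): {"fm":{"bj":13,"i":55,"mio":78,"ntm":9,"owq":38,"w":2,"wjv":96},"ko":35}
After op 8 (add /fm/dz 34): {"fm":{"bj":13,"dz":34,"i":55,"mio":78,"ntm":9,"owq":38,"w":2,"wjv":96},"ko":35}
After op 9 (add /fm/h 98): {"fm":{"bj":13,"dz":34,"h":98,"i":55,"mio":78,"ntm":9,"owq":38,"w":2,"wjv":96},"ko":35}
After op 10 (remove /fm/dz): {"fm":{"bj":13,"h":98,"i":55,"mio":78,"ntm":9,"owq":38,"w":2,"wjv":96},"ko":35}
After op 11 (remove /fm/owq): {"fm":{"bj":13,"h":98,"i":55,"mio":78,"ntm":9,"w":2,"wjv":96},"ko":35}
After op 12 (replace /fm 4): {"fm":4,"ko":35}
After op 13 (remove /fm): {"ko":35}
After op 14 (add /ko 78): {"ko":78}
After op 15 (replace /ko 50): {"ko":50}
Value at /ko: 50

Answer: 50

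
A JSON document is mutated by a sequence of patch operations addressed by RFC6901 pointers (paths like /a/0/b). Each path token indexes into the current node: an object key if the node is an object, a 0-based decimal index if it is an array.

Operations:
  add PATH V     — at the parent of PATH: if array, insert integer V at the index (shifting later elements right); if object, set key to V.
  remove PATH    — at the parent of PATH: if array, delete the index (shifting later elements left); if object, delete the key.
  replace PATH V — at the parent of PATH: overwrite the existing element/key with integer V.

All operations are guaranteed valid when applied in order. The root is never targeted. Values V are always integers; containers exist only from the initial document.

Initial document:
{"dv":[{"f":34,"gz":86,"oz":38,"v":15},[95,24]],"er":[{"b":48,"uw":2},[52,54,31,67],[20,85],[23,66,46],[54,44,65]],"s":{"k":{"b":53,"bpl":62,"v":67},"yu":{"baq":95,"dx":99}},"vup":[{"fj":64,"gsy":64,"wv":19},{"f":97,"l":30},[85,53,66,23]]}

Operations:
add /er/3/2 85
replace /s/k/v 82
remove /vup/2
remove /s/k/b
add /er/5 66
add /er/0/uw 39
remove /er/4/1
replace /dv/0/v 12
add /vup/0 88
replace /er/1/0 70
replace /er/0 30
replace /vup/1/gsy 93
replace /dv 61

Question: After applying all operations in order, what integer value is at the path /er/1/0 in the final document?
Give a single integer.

Answer: 70

Derivation:
After op 1 (add /er/3/2 85): {"dv":[{"f":34,"gz":86,"oz":38,"v":15},[95,24]],"er":[{"b":48,"uw":2},[52,54,31,67],[20,85],[23,66,85,46],[54,44,65]],"s":{"k":{"b":53,"bpl":62,"v":67},"yu":{"baq":95,"dx":99}},"vup":[{"fj":64,"gsy":64,"wv":19},{"f":97,"l":30},[85,53,66,23]]}
After op 2 (replace /s/k/v 82): {"dv":[{"f":34,"gz":86,"oz":38,"v":15},[95,24]],"er":[{"b":48,"uw":2},[52,54,31,67],[20,85],[23,66,85,46],[54,44,65]],"s":{"k":{"b":53,"bpl":62,"v":82},"yu":{"baq":95,"dx":99}},"vup":[{"fj":64,"gsy":64,"wv":19},{"f":97,"l":30},[85,53,66,23]]}
After op 3 (remove /vup/2): {"dv":[{"f":34,"gz":86,"oz":38,"v":15},[95,24]],"er":[{"b":48,"uw":2},[52,54,31,67],[20,85],[23,66,85,46],[54,44,65]],"s":{"k":{"b":53,"bpl":62,"v":82},"yu":{"baq":95,"dx":99}},"vup":[{"fj":64,"gsy":64,"wv":19},{"f":97,"l":30}]}
After op 4 (remove /s/k/b): {"dv":[{"f":34,"gz":86,"oz":38,"v":15},[95,24]],"er":[{"b":48,"uw":2},[52,54,31,67],[20,85],[23,66,85,46],[54,44,65]],"s":{"k":{"bpl":62,"v":82},"yu":{"baq":95,"dx":99}},"vup":[{"fj":64,"gsy":64,"wv":19},{"f":97,"l":30}]}
After op 5 (add /er/5 66): {"dv":[{"f":34,"gz":86,"oz":38,"v":15},[95,24]],"er":[{"b":48,"uw":2},[52,54,31,67],[20,85],[23,66,85,46],[54,44,65],66],"s":{"k":{"bpl":62,"v":82},"yu":{"baq":95,"dx":99}},"vup":[{"fj":64,"gsy":64,"wv":19},{"f":97,"l":30}]}
After op 6 (add /er/0/uw 39): {"dv":[{"f":34,"gz":86,"oz":38,"v":15},[95,24]],"er":[{"b":48,"uw":39},[52,54,31,67],[20,85],[23,66,85,46],[54,44,65],66],"s":{"k":{"bpl":62,"v":82},"yu":{"baq":95,"dx":99}},"vup":[{"fj":64,"gsy":64,"wv":19},{"f":97,"l":30}]}
After op 7 (remove /er/4/1): {"dv":[{"f":34,"gz":86,"oz":38,"v":15},[95,24]],"er":[{"b":48,"uw":39},[52,54,31,67],[20,85],[23,66,85,46],[54,65],66],"s":{"k":{"bpl":62,"v":82},"yu":{"baq":95,"dx":99}},"vup":[{"fj":64,"gsy":64,"wv":19},{"f":97,"l":30}]}
After op 8 (replace /dv/0/v 12): {"dv":[{"f":34,"gz":86,"oz":38,"v":12},[95,24]],"er":[{"b":48,"uw":39},[52,54,31,67],[20,85],[23,66,85,46],[54,65],66],"s":{"k":{"bpl":62,"v":82},"yu":{"baq":95,"dx":99}},"vup":[{"fj":64,"gsy":64,"wv":19},{"f":97,"l":30}]}
After op 9 (add /vup/0 88): {"dv":[{"f":34,"gz":86,"oz":38,"v":12},[95,24]],"er":[{"b":48,"uw":39},[52,54,31,67],[20,85],[23,66,85,46],[54,65],66],"s":{"k":{"bpl":62,"v":82},"yu":{"baq":95,"dx":99}},"vup":[88,{"fj":64,"gsy":64,"wv":19},{"f":97,"l":30}]}
After op 10 (replace /er/1/0 70): {"dv":[{"f":34,"gz":86,"oz":38,"v":12},[95,24]],"er":[{"b":48,"uw":39},[70,54,31,67],[20,85],[23,66,85,46],[54,65],66],"s":{"k":{"bpl":62,"v":82},"yu":{"baq":95,"dx":99}},"vup":[88,{"fj":64,"gsy":64,"wv":19},{"f":97,"l":30}]}
After op 11 (replace /er/0 30): {"dv":[{"f":34,"gz":86,"oz":38,"v":12},[95,24]],"er":[30,[70,54,31,67],[20,85],[23,66,85,46],[54,65],66],"s":{"k":{"bpl":62,"v":82},"yu":{"baq":95,"dx":99}},"vup":[88,{"fj":64,"gsy":64,"wv":19},{"f":97,"l":30}]}
After op 12 (replace /vup/1/gsy 93): {"dv":[{"f":34,"gz":86,"oz":38,"v":12},[95,24]],"er":[30,[70,54,31,67],[20,85],[23,66,85,46],[54,65],66],"s":{"k":{"bpl":62,"v":82},"yu":{"baq":95,"dx":99}},"vup":[88,{"fj":64,"gsy":93,"wv":19},{"f":97,"l":30}]}
After op 13 (replace /dv 61): {"dv":61,"er":[30,[70,54,31,67],[20,85],[23,66,85,46],[54,65],66],"s":{"k":{"bpl":62,"v":82},"yu":{"baq":95,"dx":99}},"vup":[88,{"fj":64,"gsy":93,"wv":19},{"f":97,"l":30}]}
Value at /er/1/0: 70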